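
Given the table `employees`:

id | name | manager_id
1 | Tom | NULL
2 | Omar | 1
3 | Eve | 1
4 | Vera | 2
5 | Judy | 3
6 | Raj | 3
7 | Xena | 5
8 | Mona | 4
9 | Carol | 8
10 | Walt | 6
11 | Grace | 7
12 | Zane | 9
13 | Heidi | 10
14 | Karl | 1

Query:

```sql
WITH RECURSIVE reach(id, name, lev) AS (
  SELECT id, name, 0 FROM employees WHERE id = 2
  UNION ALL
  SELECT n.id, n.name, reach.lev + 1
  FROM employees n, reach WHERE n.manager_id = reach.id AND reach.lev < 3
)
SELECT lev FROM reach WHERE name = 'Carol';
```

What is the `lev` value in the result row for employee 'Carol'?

3

Base: id=2 (Omar) at lev 0.
Iteration 1: rows with manager_id in {2} -> Vera (id 4, lev 1).
Iteration 2: rows with manager_id in {4} -> Mona (id 8, lev 2).
Iteration 3: rows with manager_id in {8} -> Carol (id 9, lev 3).
Iteration 4: lev < 3 fails for all current rows; recursion stops.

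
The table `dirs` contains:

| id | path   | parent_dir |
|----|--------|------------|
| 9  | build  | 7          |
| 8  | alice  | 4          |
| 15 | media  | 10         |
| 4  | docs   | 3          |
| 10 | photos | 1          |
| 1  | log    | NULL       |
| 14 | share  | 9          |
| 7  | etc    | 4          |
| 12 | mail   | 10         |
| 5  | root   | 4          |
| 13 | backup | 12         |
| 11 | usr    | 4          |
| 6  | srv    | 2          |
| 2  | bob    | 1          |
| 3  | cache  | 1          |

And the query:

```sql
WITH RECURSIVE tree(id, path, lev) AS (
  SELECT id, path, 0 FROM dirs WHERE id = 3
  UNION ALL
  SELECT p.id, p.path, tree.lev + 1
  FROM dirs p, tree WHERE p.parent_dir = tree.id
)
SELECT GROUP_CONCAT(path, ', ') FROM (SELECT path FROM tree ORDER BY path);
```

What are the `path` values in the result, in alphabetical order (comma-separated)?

Base: id=3 (cache) at lev 0.
Iteration 1: rows with parent_dir in {3} -> docs (id 4, lev 1).
Iteration 2: rows with parent_dir in {4} -> root (id 5, lev 2), etc (id 7, lev 2), alice (id 8, lev 2), usr (id 11, lev 2).
Iteration 3: rows with parent_dir in {5,7,8,11} -> build (id 9, lev 3).
Iteration 4: rows with parent_dir in {9} -> share (id 14, lev 4).
Iteration 5: no rows with parent_dir in {14}; recursion stops.

alice, build, cache, docs, etc, root, share, usr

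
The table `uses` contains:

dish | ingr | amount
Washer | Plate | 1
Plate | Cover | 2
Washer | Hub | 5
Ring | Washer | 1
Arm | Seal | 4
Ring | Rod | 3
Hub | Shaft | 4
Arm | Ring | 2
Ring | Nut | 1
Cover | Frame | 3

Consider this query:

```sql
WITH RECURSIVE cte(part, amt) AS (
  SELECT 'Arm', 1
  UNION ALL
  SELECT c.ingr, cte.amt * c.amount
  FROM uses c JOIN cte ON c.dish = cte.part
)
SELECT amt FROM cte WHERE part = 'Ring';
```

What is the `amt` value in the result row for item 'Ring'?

Base: (Arm, amt=1).
Iteration 1: components of {Arm} -> Ring = 1*2 = 2, Seal = 1*4 = 4.
Iteration 2: components of {Ring,Seal} -> Nut = 2*1 = 2, Rod = 2*3 = 6, Washer = 2*1 = 2.
Iteration 3: components of {Nut,Rod,Washer} -> Hub = 2*5 = 10, Plate = 2*1 = 2.
Iteration 4: components of {Hub,Plate} -> Cover = 2*2 = 4, Shaft = 10*4 = 40.
Iteration 5: components of {Cover,Shaft} -> Frame = 4*3 = 12.
Iteration 6: no further components; recursion stops.

2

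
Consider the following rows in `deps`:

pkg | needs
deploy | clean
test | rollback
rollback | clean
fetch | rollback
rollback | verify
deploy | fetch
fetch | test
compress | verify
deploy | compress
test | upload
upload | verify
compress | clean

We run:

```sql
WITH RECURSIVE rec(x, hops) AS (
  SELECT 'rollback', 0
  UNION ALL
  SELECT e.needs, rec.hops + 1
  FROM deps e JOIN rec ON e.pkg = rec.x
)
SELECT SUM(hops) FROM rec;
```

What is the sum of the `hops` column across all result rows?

Base: (rollback, hops=0).
Iteration 1: edges from {rollback} -> (clean, hops=1), (verify, hops=1).
Iteration 2: no outgoing edges from {clean,verify}; recursion stops.
SUM(hops) = 0 + 1 + 1 = 2.

2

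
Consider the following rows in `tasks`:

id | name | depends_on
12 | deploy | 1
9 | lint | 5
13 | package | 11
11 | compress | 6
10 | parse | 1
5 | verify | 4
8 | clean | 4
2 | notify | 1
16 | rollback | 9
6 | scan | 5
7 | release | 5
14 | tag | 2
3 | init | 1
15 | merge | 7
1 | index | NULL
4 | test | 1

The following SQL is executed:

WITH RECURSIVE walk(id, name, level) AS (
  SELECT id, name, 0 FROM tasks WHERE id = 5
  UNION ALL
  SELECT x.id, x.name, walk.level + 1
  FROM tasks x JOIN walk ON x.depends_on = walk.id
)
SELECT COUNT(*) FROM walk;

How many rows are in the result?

Base: id=5 (verify) at level 0.
Iteration 1: rows with depends_on in {5} -> scan (id 6, level 1), release (id 7, level 1), lint (id 9, level 1).
Iteration 2: rows with depends_on in {6,7,9} -> compress (id 11, level 2), merge (id 15, level 2), rollback (id 16, level 2).
Iteration 3: rows with depends_on in {11,15,16} -> package (id 13, level 3).
Iteration 4: no rows with depends_on in {13}; recursion stops.
Total rows emitted: 8.

8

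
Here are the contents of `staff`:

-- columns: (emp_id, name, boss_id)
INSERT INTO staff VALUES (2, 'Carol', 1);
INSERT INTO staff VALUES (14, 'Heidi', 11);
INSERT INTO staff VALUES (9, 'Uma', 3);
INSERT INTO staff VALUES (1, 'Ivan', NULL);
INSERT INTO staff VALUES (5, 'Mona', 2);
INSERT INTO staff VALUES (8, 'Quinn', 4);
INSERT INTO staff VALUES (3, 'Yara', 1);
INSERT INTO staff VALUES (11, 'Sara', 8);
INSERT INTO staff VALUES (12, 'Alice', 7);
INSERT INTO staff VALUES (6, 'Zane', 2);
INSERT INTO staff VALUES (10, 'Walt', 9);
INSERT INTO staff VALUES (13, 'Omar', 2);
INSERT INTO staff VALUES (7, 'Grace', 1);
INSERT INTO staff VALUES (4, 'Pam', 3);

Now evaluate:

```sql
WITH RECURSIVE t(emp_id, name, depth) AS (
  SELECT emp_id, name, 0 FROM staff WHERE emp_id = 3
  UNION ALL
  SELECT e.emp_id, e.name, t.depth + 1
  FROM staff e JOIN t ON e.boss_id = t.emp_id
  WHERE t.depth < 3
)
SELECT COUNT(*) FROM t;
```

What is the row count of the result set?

6

Base: emp_id=3 (Yara) at depth 0.
Iteration 1: rows with boss_id in {3} -> Pam (id 4, depth 1), Uma (id 9, depth 1).
Iteration 2: rows with boss_id in {4,9} -> Quinn (id 8, depth 2), Walt (id 10, depth 2).
Iteration 3: rows with boss_id in {8,10} -> Sara (id 11, depth 3).
Iteration 4: depth < 3 fails for all current rows; recursion stops.
Total rows emitted: 6.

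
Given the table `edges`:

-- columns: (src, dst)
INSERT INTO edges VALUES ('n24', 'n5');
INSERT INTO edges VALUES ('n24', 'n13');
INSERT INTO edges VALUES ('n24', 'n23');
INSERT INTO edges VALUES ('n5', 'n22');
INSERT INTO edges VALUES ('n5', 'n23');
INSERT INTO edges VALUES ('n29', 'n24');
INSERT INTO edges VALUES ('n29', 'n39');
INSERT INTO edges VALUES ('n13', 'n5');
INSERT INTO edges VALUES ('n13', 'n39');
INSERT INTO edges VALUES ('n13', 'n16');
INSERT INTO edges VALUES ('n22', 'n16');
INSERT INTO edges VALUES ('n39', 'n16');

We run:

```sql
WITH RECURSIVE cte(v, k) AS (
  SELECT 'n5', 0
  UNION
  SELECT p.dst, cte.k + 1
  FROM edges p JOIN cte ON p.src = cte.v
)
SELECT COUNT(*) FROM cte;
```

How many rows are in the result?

Base: (n5, k=0).
Iteration 1: edges from {n5} -> (n22, k=1), (n23, k=1).
Iteration 2: edges from {n22,n23} -> (n16, k=2).
Iteration 3: no outgoing edges from {n16}; recursion stops.
Total rows emitted: 4.

4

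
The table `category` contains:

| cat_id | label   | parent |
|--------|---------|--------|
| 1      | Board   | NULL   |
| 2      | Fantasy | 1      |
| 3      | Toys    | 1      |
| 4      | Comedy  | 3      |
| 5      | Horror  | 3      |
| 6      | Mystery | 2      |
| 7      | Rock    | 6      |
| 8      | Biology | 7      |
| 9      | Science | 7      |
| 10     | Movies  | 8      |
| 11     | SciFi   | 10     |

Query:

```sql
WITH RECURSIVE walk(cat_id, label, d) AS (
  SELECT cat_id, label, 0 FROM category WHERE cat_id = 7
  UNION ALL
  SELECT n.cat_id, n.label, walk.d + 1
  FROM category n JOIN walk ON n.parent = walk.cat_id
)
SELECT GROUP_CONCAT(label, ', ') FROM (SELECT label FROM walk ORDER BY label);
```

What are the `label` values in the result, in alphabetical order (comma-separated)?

Biology, Movies, Rock, SciFi, Science

Base: cat_id=7 (Rock) at d 0.
Iteration 1: rows with parent in {7} -> Biology (id 8, d 1), Science (id 9, d 1).
Iteration 2: rows with parent in {8,9} -> Movies (id 10, d 2).
Iteration 3: rows with parent in {10} -> SciFi (id 11, d 3).
Iteration 4: no rows with parent in {11}; recursion stops.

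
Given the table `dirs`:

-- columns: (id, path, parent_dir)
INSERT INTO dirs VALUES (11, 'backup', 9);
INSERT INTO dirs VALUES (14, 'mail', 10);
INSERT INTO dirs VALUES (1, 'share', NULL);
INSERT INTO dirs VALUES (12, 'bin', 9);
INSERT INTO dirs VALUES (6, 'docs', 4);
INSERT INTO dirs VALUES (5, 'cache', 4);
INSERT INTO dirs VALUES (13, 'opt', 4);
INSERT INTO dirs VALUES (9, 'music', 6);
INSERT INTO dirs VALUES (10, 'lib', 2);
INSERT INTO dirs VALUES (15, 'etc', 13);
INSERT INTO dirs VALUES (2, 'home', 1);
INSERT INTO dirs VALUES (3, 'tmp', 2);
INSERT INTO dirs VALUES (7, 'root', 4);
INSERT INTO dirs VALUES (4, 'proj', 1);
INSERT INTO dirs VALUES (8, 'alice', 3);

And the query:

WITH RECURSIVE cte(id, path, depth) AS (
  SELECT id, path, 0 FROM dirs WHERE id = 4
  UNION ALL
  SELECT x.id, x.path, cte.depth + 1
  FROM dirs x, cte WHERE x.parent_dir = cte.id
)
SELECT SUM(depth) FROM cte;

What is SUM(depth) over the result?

14

Base: id=4 (proj) at depth 0.
Iteration 1: rows with parent_dir in {4} -> cache (id 5, depth 1), docs (id 6, depth 1), root (id 7, depth 1), opt (id 13, depth 1).
Iteration 2: rows with parent_dir in {5,6,7,13} -> music (id 9, depth 2), etc (id 15, depth 2).
Iteration 3: rows with parent_dir in {9,15} -> backup (id 11, depth 3), bin (id 12, depth 3).
Iteration 4: no rows with parent_dir in {11,12}; recursion stops.
SUM(depth) = 0 + 1 + 1 + 1 + 1 + 2 + 2 + 3 + 3 = 14.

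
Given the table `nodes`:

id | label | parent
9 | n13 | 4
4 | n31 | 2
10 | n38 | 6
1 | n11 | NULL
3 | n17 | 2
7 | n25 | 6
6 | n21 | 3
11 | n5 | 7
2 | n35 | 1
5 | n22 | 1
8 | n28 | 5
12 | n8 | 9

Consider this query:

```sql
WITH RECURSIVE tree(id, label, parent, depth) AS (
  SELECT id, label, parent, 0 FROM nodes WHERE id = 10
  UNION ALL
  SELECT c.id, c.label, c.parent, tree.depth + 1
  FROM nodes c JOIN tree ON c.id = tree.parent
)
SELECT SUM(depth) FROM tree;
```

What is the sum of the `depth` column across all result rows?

10

Base: id=10 (n38), parent=6, depth 0.
Iteration 1: join on id=6 -> n21 (id 6, parent=3, depth 1).
Iteration 2: join on id=3 -> n17 (id 3, parent=2, depth 2).
Iteration 3: join on id=2 -> n35 (id 2, parent=1, depth 3).
Iteration 4: join on id=1 -> n11 (id 1, parent=NULL, depth 4).
Iteration 5: parent is NULL; no match; recursion stops.
SUM(depth) = 0 + 1 + 2 + 3 + 4 = 10.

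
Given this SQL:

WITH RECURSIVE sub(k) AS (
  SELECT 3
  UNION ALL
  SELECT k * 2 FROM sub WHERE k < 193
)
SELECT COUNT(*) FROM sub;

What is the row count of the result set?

Base: k=3.
Iteration 1: 3 < 193 holds -> k = 3 * 2 = 6.
Iteration 2: 6 < 193 holds -> k = 6 * 2 = 12.
Iteration 3: 12 < 193 holds -> k = 12 * 2 = 24.
Iteration 4: 24 < 193 holds -> k = 24 * 2 = 48.
Iteration 5: 48 < 193 holds -> k = 48 * 2 = 96.
Iteration 6: 96 < 193 holds -> k = 96 * 2 = 192.
Iteration 7: 192 < 193 holds -> k = 192 * 2 = 384.
Iteration 8: 384 < 193 fails; recursion stops.
Total rows emitted: 8.

8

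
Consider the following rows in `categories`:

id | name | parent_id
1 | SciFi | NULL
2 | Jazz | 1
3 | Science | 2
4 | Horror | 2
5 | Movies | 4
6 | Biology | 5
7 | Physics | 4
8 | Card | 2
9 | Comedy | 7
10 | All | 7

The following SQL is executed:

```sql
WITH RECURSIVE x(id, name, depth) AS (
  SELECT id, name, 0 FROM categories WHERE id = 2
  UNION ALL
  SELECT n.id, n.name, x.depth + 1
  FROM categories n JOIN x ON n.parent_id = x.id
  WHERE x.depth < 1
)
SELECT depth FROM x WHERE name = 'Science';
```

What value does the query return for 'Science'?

Base: id=2 (Jazz) at depth 0.
Iteration 1: rows with parent_id in {2} -> Science (id 3, depth 1), Horror (id 4, depth 1), Card (id 8, depth 1).
Iteration 2: depth < 1 fails for all current rows; recursion stops.

1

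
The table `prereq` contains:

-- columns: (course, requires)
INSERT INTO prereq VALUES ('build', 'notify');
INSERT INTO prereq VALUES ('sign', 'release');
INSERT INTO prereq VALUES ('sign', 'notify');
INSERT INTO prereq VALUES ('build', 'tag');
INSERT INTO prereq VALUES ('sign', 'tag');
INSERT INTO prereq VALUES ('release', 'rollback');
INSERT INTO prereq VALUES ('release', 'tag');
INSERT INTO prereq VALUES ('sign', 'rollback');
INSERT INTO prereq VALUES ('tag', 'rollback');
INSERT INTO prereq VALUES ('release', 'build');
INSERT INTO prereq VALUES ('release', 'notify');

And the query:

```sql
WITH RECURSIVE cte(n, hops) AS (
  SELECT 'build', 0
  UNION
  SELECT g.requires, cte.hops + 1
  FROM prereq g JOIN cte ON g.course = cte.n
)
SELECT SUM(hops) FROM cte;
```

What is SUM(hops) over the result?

4

Base: (build, hops=0).
Iteration 1: edges from {build} -> (notify, hops=1), (tag, hops=1).
Iteration 2: edges from {notify,tag} -> (rollback, hops=2).
Iteration 3: no outgoing edges from {rollback}; recursion stops.
SUM(hops) = 0 + 1 + 1 + 2 = 4.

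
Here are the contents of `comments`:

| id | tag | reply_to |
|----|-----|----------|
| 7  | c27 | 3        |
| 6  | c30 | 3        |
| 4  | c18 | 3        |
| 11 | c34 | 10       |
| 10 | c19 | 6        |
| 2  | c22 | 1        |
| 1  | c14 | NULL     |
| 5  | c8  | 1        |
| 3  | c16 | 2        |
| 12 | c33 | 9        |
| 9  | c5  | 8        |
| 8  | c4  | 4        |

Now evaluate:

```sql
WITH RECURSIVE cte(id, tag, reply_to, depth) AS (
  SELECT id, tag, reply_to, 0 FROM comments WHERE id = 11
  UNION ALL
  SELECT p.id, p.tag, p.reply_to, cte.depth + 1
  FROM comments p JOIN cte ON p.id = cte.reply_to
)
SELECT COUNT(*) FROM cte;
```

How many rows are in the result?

Base: id=11 (c34), reply_to=10, depth 0.
Iteration 1: join on id=10 -> c19 (id 10, reply_to=6, depth 1).
Iteration 2: join on id=6 -> c30 (id 6, reply_to=3, depth 2).
Iteration 3: join on id=3 -> c16 (id 3, reply_to=2, depth 3).
Iteration 4: join on id=2 -> c22 (id 2, reply_to=1, depth 4).
Iteration 5: join on id=1 -> c14 (id 1, reply_to=NULL, depth 5).
Iteration 6: reply_to is NULL; no match; recursion stops.
Total rows emitted: 6.

6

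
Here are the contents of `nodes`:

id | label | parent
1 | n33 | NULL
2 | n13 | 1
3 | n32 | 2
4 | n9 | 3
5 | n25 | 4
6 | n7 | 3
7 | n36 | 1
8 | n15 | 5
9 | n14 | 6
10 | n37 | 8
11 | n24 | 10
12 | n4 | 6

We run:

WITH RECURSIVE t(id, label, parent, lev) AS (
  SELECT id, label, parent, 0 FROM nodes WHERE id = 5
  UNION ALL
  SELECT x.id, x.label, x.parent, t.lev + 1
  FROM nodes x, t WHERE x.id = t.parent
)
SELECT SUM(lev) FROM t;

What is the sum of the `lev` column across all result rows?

Base: id=5 (n25), parent=4, lev 0.
Iteration 1: join on id=4 -> n9 (id 4, parent=3, lev 1).
Iteration 2: join on id=3 -> n32 (id 3, parent=2, lev 2).
Iteration 3: join on id=2 -> n13 (id 2, parent=1, lev 3).
Iteration 4: join on id=1 -> n33 (id 1, parent=NULL, lev 4).
Iteration 5: parent is NULL; no match; recursion stops.
SUM(lev) = 0 + 1 + 2 + 3 + 4 = 10.

10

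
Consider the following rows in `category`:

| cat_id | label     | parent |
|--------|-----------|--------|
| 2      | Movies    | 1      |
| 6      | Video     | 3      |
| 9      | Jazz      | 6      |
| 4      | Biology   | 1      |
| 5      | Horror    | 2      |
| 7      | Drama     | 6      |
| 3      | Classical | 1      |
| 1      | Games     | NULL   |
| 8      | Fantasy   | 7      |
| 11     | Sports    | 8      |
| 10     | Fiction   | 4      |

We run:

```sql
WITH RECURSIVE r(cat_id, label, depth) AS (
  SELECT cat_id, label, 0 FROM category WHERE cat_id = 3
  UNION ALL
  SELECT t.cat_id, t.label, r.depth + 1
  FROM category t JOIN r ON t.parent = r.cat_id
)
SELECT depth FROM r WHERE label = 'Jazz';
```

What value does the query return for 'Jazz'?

2

Base: cat_id=3 (Classical) at depth 0.
Iteration 1: rows with parent in {3} -> Video (id 6, depth 1).
Iteration 2: rows with parent in {6} -> Drama (id 7, depth 2), Jazz (id 9, depth 2).
Iteration 3: rows with parent in {7,9} -> Fantasy (id 8, depth 3).
Iteration 4: rows with parent in {8} -> Sports (id 11, depth 4).
Iteration 5: no rows with parent in {11}; recursion stops.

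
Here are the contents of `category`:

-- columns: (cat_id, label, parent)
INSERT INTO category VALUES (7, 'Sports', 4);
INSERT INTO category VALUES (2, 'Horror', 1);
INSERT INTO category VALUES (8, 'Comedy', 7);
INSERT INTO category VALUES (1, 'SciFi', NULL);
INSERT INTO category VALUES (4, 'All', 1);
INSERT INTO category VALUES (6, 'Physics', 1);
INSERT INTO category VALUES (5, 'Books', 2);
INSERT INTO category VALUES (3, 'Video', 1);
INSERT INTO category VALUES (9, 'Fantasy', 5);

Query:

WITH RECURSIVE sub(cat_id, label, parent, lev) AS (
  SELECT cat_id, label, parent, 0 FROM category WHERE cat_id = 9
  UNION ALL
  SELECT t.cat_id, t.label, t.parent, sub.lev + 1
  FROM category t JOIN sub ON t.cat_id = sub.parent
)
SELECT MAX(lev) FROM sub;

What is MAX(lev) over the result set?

Base: cat_id=9 (Fantasy), parent=5, lev 0.
Iteration 1: join on cat_id=5 -> Books (id 5, parent=2, lev 1).
Iteration 2: join on cat_id=2 -> Horror (id 2, parent=1, lev 2).
Iteration 3: join on cat_id=1 -> SciFi (id 1, parent=NULL, lev 3).
Iteration 4: parent is NULL; no match; recursion stops.
lev values: 0, 1, 2, 3; the maximum is 3.

3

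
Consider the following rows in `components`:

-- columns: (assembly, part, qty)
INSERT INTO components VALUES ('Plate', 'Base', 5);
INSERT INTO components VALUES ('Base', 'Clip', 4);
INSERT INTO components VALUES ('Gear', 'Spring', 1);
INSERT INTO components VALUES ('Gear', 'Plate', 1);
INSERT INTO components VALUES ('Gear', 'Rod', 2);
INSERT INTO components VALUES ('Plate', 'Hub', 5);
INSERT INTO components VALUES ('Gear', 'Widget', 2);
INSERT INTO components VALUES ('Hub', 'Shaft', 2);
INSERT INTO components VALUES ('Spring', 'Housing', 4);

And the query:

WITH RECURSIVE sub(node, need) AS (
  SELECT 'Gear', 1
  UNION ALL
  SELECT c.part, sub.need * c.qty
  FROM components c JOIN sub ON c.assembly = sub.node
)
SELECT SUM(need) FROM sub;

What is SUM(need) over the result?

51

Base: (Gear, need=1).
Iteration 1: components of {Gear} -> Plate = 1*1 = 1, Rod = 1*2 = 2, Spring = 1*1 = 1, Widget = 1*2 = 2.
Iteration 2: components of {Plate,Rod,Spring,Widget} -> Base = 1*5 = 5, Housing = 1*4 = 4, Hub = 1*5 = 5.
Iteration 3: components of {Base,Housing,Hub} -> Clip = 5*4 = 20, Shaft = 5*2 = 10.
Iteration 4: no further components; recursion stops.
SUM(need) = 1 + 1 + 1 + 2 + 2 + 4 + 5 + 5 + 10 + 20 = 51.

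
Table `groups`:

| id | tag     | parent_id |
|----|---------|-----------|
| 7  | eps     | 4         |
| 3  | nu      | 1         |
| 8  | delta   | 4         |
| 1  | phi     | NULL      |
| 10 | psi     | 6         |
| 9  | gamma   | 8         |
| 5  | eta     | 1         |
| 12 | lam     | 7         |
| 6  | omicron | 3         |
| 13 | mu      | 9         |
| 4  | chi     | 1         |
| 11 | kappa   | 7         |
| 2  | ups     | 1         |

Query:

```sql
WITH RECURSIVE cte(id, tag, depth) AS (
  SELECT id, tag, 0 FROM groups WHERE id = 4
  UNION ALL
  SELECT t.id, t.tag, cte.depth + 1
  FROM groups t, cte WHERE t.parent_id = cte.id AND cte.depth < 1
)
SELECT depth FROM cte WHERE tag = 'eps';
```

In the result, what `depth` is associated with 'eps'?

Base: id=4 (chi) at depth 0.
Iteration 1: rows with parent_id in {4} -> eps (id 7, depth 1), delta (id 8, depth 1).
Iteration 2: depth < 1 fails for all current rows; recursion stops.

1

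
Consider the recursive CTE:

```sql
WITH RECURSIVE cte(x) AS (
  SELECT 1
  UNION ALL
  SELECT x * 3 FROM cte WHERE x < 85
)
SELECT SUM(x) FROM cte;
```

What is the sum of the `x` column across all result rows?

Base: x=1.
Iteration 1: 1 < 85 holds -> x = 1 * 3 = 3.
Iteration 2: 3 < 85 holds -> x = 3 * 3 = 9.
Iteration 3: 9 < 85 holds -> x = 9 * 3 = 27.
Iteration 4: 27 < 85 holds -> x = 27 * 3 = 81.
Iteration 5: 81 < 85 holds -> x = 81 * 3 = 243.
Iteration 6: 243 < 85 fails; recursion stops.
SUM(x) = 1 + 3 + 9 + 27 + 81 + 243 = 364.

364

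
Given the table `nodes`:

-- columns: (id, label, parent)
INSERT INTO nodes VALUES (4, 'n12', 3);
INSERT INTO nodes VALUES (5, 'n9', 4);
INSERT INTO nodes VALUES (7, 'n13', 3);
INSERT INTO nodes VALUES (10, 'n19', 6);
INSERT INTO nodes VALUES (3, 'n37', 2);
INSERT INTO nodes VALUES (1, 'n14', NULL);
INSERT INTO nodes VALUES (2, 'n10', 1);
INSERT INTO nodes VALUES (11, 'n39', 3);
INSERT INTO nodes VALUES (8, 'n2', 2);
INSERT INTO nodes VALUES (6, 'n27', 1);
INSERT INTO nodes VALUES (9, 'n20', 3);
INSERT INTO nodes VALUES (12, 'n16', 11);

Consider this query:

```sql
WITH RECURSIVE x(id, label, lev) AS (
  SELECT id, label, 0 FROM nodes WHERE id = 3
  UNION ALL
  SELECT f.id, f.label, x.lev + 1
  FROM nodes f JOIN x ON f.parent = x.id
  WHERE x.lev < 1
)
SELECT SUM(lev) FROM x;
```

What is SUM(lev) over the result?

Base: id=3 (n37) at lev 0.
Iteration 1: rows with parent in {3} -> n12 (id 4, lev 1), n13 (id 7, lev 1), n20 (id 9, lev 1), n39 (id 11, lev 1).
Iteration 2: lev < 1 fails for all current rows; recursion stops.
SUM(lev) = 0 + 1 + 1 + 1 + 1 = 4.

4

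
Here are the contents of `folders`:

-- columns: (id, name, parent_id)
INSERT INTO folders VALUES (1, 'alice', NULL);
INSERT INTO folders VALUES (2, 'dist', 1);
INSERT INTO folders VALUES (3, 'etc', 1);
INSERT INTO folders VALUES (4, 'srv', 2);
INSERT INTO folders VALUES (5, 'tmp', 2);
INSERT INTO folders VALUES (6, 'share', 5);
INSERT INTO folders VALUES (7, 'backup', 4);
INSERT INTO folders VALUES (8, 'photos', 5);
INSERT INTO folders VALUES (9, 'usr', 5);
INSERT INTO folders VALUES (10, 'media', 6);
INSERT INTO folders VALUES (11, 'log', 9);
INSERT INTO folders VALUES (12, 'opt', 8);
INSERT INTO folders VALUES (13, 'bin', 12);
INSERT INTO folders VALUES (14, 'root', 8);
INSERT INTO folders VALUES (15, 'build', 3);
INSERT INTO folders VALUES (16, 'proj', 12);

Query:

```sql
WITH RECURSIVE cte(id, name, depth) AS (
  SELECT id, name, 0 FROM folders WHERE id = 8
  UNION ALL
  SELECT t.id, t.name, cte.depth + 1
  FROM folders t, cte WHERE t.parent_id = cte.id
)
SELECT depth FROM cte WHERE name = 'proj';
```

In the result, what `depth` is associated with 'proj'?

Base: id=8 (photos) at depth 0.
Iteration 1: rows with parent_id in {8} -> opt (id 12, depth 1), root (id 14, depth 1).
Iteration 2: rows with parent_id in {12,14} -> bin (id 13, depth 2), proj (id 16, depth 2).
Iteration 3: no rows with parent_id in {13,16}; recursion stops.

2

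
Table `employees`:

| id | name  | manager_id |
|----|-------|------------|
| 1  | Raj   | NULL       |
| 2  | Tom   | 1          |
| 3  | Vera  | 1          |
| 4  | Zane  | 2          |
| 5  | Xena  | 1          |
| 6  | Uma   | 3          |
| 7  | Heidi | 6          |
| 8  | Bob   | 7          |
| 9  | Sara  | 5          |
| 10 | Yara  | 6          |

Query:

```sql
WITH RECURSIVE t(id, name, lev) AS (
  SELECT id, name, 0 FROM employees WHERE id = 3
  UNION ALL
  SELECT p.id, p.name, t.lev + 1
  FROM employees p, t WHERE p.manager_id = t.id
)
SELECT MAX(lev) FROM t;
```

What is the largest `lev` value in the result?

Base: id=3 (Vera) at lev 0.
Iteration 1: rows with manager_id in {3} -> Uma (id 6, lev 1).
Iteration 2: rows with manager_id in {6} -> Heidi (id 7, lev 2), Yara (id 10, lev 2).
Iteration 3: rows with manager_id in {7,10} -> Bob (id 8, lev 3).
Iteration 4: no rows with manager_id in {8}; recursion stops.
lev values: 0, 1, 2, 2, 3; the maximum is 3.

3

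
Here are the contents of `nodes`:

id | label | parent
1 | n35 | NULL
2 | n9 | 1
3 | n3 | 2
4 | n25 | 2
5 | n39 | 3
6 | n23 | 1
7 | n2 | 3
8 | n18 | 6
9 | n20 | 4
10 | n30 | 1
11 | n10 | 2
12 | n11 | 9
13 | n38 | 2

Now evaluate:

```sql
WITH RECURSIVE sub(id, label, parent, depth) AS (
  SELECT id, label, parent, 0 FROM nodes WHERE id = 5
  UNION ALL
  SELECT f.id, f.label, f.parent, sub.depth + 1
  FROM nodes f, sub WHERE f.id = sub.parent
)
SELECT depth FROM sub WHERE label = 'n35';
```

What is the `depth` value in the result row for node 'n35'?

Base: id=5 (n39), parent=3, depth 0.
Iteration 1: join on id=3 -> n3 (id 3, parent=2, depth 1).
Iteration 2: join on id=2 -> n9 (id 2, parent=1, depth 2).
Iteration 3: join on id=1 -> n35 (id 1, parent=NULL, depth 3).
Iteration 4: parent is NULL; no match; recursion stops.

3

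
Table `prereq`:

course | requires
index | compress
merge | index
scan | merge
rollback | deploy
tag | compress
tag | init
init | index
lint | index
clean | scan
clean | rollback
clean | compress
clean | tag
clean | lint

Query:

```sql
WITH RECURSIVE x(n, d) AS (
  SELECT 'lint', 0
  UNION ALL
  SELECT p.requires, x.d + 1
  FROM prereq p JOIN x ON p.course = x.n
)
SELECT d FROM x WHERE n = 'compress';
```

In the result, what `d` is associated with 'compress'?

Base: (lint, d=0).
Iteration 1: edges from {lint} -> (index, d=1).
Iteration 2: edges from {index} -> (compress, d=2).
Iteration 3: no outgoing edges from {compress}; recursion stops.

2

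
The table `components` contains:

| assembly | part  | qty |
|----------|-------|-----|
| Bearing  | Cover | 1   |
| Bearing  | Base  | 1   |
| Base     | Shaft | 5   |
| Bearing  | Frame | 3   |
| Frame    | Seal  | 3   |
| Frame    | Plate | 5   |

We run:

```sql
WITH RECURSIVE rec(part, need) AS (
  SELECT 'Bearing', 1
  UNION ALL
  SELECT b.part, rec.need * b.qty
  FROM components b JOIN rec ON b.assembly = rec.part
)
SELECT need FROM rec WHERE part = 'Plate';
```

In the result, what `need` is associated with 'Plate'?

Base: (Bearing, need=1).
Iteration 1: components of {Bearing} -> Base = 1*1 = 1, Cover = 1*1 = 1, Frame = 1*3 = 3.
Iteration 2: components of {Base,Cover,Frame} -> Plate = 3*5 = 15, Seal = 3*3 = 9, Shaft = 1*5 = 5.
Iteration 3: no further components; recursion stops.

15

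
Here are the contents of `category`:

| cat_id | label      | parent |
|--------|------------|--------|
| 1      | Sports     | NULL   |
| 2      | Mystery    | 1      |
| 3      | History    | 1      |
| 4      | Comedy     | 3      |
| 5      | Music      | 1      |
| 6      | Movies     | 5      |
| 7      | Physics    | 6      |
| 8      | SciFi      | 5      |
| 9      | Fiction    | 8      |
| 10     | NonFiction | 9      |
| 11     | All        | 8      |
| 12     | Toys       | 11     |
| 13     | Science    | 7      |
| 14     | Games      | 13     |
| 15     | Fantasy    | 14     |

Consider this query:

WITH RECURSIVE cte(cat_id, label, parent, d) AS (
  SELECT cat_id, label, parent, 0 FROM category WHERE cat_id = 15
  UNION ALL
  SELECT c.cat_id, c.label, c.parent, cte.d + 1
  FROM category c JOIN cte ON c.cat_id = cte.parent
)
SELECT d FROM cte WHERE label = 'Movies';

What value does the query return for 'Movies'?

Base: cat_id=15 (Fantasy), parent=14, d 0.
Iteration 1: join on cat_id=14 -> Games (id 14, parent=13, d 1).
Iteration 2: join on cat_id=13 -> Science (id 13, parent=7, d 2).
Iteration 3: join on cat_id=7 -> Physics (id 7, parent=6, d 3).
Iteration 4: join on cat_id=6 -> Movies (id 6, parent=5, d 4).
Iteration 5: join on cat_id=5 -> Music (id 5, parent=1, d 5).
Iteration 6: join on cat_id=1 -> Sports (id 1, parent=NULL, d 6).
Iteration 7: parent is NULL; no match; recursion stops.

4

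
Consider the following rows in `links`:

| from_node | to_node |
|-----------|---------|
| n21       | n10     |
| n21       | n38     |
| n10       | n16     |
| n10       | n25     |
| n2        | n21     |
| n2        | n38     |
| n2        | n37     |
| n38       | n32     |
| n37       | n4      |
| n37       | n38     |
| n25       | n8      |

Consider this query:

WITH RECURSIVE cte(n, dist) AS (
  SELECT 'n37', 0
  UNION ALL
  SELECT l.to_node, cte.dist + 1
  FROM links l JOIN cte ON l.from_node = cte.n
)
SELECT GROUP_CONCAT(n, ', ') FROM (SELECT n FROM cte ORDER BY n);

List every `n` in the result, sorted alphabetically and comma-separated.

n32, n37, n38, n4

Base: (n37, dist=0).
Iteration 1: edges from {n37} -> (n38, dist=1), (n4, dist=1).
Iteration 2: edges from {n38,n4} -> (n32, dist=2).
Iteration 3: no outgoing edges from {n32}; recursion stops.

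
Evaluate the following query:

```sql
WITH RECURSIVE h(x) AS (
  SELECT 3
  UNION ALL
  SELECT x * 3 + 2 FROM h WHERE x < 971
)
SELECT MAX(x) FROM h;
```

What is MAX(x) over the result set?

971

Base: x=3.
Iteration 1: 3 < 971 holds -> x = 3 * 3 + 2 = 11.
Iteration 2: 11 < 971 holds -> x = 11 * 3 + 2 = 35.
Iteration 3: 35 < 971 holds -> x = 35 * 3 + 2 = 107.
Iteration 4: 107 < 971 holds -> x = 107 * 3 + 2 = 323.
Iteration 5: 323 < 971 holds -> x = 323 * 3 + 2 = 971.
Iteration 6: 971 < 971 fails; recursion stops.
x values: 3, 11, 35, 107, 323, 971; the maximum is 971.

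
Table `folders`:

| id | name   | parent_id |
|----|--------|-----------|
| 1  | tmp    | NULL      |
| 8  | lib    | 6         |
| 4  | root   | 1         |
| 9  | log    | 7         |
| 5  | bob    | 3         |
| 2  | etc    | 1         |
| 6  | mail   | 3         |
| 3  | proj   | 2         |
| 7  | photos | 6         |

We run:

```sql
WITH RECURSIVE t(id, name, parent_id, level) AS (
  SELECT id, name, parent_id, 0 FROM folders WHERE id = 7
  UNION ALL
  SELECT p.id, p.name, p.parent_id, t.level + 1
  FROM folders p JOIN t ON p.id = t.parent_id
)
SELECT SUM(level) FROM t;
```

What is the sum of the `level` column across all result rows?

10

Base: id=7 (photos), parent_id=6, level 0.
Iteration 1: join on id=6 -> mail (id 6, parent_id=3, level 1).
Iteration 2: join on id=3 -> proj (id 3, parent_id=2, level 2).
Iteration 3: join on id=2 -> etc (id 2, parent_id=1, level 3).
Iteration 4: join on id=1 -> tmp (id 1, parent_id=NULL, level 4).
Iteration 5: parent_id is NULL; no match; recursion stops.
SUM(level) = 0 + 1 + 2 + 3 + 4 = 10.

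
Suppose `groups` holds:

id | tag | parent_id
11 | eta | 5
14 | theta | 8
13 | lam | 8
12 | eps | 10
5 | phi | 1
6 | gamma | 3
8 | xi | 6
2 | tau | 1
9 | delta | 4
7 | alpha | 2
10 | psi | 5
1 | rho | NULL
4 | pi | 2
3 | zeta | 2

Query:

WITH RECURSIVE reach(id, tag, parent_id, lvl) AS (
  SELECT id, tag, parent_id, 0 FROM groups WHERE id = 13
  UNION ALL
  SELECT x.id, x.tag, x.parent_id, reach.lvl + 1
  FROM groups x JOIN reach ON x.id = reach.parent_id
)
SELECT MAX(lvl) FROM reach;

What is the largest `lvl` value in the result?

5

Base: id=13 (lam), parent_id=8, lvl 0.
Iteration 1: join on id=8 -> xi (id 8, parent_id=6, lvl 1).
Iteration 2: join on id=6 -> gamma (id 6, parent_id=3, lvl 2).
Iteration 3: join on id=3 -> zeta (id 3, parent_id=2, lvl 3).
Iteration 4: join on id=2 -> tau (id 2, parent_id=1, lvl 4).
Iteration 5: join on id=1 -> rho (id 1, parent_id=NULL, lvl 5).
Iteration 6: parent_id is NULL; no match; recursion stops.
lvl values: 0, 1, 2, 3, 4, 5; the maximum is 5.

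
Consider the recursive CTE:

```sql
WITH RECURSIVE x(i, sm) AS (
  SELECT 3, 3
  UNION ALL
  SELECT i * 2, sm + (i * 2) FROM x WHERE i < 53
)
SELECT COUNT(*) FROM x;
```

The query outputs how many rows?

6

Base: i=3, sm=3.
Iteration 1: 3 < 53 holds -> i = 3 * 2 = 6, sm = 3 + 6 = 9.
Iteration 2: 6 < 53 holds -> i = 6 * 2 = 12, sm = 9 + 12 = 21.
Iteration 3: 12 < 53 holds -> i = 12 * 2 = 24, sm = 21 + 24 = 45.
Iteration 4: 24 < 53 holds -> i = 24 * 2 = 48, sm = 45 + 48 = 93.
Iteration 5: 48 < 53 holds -> i = 48 * 2 = 96, sm = 93 + 96 = 189.
Iteration 6: 96 < 53 fails; recursion stops.
Total rows emitted: 6.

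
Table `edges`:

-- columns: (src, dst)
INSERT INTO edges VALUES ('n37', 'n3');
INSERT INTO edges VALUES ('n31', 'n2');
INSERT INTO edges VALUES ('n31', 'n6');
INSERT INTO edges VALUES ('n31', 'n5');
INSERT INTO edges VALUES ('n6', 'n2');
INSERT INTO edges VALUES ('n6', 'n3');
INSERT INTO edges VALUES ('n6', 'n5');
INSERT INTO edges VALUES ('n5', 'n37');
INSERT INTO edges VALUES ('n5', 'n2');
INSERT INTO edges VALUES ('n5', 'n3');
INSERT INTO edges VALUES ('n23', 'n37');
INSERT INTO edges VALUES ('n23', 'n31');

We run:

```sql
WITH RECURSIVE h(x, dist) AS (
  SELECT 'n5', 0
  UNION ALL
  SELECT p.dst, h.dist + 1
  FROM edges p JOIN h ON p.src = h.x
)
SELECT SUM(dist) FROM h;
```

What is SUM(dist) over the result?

Base: (n5, dist=0).
Iteration 1: edges from {n5} -> (n2, dist=1), (n3, dist=1), (n37, dist=1).
Iteration 2: edges from {n2,n3,n37} -> (n3, dist=2).
Iteration 3: no outgoing edges from {n3}; recursion stops.
SUM(dist) = 0 + 1 + 1 + 1 + 2 = 5.

5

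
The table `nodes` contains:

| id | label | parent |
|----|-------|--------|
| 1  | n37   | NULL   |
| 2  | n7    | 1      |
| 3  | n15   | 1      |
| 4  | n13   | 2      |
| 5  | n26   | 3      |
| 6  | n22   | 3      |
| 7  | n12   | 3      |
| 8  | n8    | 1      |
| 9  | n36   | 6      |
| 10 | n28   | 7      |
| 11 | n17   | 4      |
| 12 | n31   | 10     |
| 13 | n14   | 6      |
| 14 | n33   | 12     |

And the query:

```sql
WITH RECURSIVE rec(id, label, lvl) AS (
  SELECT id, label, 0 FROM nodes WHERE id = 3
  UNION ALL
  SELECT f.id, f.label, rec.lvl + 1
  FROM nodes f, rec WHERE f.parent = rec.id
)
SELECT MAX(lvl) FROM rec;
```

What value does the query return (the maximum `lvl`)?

Base: id=3 (n15) at lvl 0.
Iteration 1: rows with parent in {3} -> n26 (id 5, lvl 1), n22 (id 6, lvl 1), n12 (id 7, lvl 1).
Iteration 2: rows with parent in {5,6,7} -> n36 (id 9, lvl 2), n28 (id 10, lvl 2), n14 (id 13, lvl 2).
Iteration 3: rows with parent in {9,10,13} -> n31 (id 12, lvl 3).
Iteration 4: rows with parent in {12} -> n33 (id 14, lvl 4).
Iteration 5: no rows with parent in {14}; recursion stops.
lvl values: 0, 1, 1, 1, 2, 2, 2, 3, 4; the maximum is 4.

4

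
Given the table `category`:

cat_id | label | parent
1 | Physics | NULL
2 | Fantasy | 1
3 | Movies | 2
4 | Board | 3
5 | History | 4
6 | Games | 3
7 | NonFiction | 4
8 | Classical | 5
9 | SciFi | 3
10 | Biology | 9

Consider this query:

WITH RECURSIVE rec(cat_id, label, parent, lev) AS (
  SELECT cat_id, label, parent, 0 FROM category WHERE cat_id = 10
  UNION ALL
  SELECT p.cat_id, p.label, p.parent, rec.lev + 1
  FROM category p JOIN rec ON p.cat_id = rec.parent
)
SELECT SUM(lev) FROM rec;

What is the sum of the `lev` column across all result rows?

Base: cat_id=10 (Biology), parent=9, lev 0.
Iteration 1: join on cat_id=9 -> SciFi (id 9, parent=3, lev 1).
Iteration 2: join on cat_id=3 -> Movies (id 3, parent=2, lev 2).
Iteration 3: join on cat_id=2 -> Fantasy (id 2, parent=1, lev 3).
Iteration 4: join on cat_id=1 -> Physics (id 1, parent=NULL, lev 4).
Iteration 5: parent is NULL; no match; recursion stops.
SUM(lev) = 0 + 1 + 2 + 3 + 4 = 10.

10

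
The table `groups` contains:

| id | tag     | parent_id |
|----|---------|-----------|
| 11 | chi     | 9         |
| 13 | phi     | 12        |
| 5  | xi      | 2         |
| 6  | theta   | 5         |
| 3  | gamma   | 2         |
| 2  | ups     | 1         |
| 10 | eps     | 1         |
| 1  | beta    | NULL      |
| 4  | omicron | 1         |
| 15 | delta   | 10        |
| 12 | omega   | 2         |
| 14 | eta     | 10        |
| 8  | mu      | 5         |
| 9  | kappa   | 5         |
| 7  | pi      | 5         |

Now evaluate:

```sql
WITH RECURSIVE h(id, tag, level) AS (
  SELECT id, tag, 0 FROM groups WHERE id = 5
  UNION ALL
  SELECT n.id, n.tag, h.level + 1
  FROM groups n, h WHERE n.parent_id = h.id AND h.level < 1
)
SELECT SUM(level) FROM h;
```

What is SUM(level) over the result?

4

Base: id=5 (xi) at level 0.
Iteration 1: rows with parent_id in {5} -> theta (id 6, level 1), pi (id 7, level 1), mu (id 8, level 1), kappa (id 9, level 1).
Iteration 2: level < 1 fails for all current rows; recursion stops.
SUM(level) = 0 + 1 + 1 + 1 + 1 = 4.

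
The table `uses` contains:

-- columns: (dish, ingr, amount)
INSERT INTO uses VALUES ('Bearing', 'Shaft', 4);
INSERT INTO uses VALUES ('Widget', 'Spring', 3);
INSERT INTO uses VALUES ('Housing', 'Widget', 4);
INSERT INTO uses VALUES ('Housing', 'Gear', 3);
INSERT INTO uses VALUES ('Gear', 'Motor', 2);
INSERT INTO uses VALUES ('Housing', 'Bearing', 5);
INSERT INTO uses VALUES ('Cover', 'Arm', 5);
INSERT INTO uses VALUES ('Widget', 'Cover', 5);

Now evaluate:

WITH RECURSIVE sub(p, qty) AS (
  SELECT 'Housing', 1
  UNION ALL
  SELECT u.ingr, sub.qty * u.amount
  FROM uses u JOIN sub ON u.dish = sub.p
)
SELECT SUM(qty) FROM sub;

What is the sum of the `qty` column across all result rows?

171

Base: (Housing, qty=1).
Iteration 1: components of {Housing} -> Bearing = 1*5 = 5, Gear = 1*3 = 3, Widget = 1*4 = 4.
Iteration 2: components of {Bearing,Gear,Widget} -> Cover = 4*5 = 20, Motor = 3*2 = 6, Shaft = 5*4 = 20, Spring = 4*3 = 12.
Iteration 3: components of {Cover,Motor,Shaft,Spring} -> Arm = 20*5 = 100.
Iteration 4: no further components; recursion stops.
SUM(qty) = 1 + 5 + 4 + 3 + 20 + 12 + 20 + 6 + 100 = 171.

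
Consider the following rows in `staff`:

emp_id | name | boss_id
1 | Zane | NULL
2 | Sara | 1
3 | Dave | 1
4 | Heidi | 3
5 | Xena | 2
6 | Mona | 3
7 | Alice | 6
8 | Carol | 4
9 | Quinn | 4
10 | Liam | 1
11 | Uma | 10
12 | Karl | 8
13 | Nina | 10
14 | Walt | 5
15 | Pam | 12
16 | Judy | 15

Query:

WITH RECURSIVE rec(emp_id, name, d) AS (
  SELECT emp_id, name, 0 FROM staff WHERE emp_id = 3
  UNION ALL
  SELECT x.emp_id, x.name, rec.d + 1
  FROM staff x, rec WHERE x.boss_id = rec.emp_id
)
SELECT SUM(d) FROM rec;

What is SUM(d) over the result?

Base: emp_id=3 (Dave) at d 0.
Iteration 1: rows with boss_id in {3} -> Heidi (id 4, d 1), Mona (id 6, d 1).
Iteration 2: rows with boss_id in {4,6} -> Alice (id 7, d 2), Carol (id 8, d 2), Quinn (id 9, d 2).
Iteration 3: rows with boss_id in {7,8,9} -> Karl (id 12, d 3).
Iteration 4: rows with boss_id in {12} -> Pam (id 15, d 4).
Iteration 5: rows with boss_id in {15} -> Judy (id 16, d 5).
Iteration 6: no rows with boss_id in {16}; recursion stops.
SUM(d) = 0 + 1 + 1 + 2 + 2 + 2 + 3 + 4 + 5 = 20.

20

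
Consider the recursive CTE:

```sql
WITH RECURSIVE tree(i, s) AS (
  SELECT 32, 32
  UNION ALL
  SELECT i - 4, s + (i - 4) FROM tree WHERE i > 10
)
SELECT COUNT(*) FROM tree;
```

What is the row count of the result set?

Base: i=32, s=32.
Iteration 1: 32 > 10 holds -> i = 32 - 4 = 28, s = 32 + 28 = 60.
Iteration 2: 28 > 10 holds -> i = 28 - 4 = 24, s = 60 + 24 = 84.
Iteration 3: 24 > 10 holds -> i = 24 - 4 = 20, s = 84 + 20 = 104.
Iteration 4: 20 > 10 holds -> i = 20 - 4 = 16, s = 104 + 16 = 120.
Iteration 5: 16 > 10 holds -> i = 16 - 4 = 12, s = 120 + 12 = 132.
Iteration 6: 12 > 10 holds -> i = 12 - 4 = 8, s = 132 + 8 = 140.
Iteration 7: 8 > 10 fails; recursion stops.
Total rows emitted: 7.

7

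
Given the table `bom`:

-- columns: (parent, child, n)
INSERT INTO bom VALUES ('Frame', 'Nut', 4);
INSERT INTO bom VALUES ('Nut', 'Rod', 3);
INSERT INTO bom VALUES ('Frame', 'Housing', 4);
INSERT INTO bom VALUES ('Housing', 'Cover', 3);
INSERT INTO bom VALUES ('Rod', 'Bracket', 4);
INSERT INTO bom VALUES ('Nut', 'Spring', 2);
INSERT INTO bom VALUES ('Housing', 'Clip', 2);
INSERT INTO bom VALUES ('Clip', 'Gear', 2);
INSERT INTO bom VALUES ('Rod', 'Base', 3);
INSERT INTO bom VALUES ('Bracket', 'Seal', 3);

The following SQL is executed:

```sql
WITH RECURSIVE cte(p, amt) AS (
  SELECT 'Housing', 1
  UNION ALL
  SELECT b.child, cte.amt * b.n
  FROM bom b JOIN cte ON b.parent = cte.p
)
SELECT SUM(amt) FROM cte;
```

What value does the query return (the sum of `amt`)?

Base: (Housing, amt=1).
Iteration 1: components of {Housing} -> Clip = 1*2 = 2, Cover = 1*3 = 3.
Iteration 2: components of {Clip,Cover} -> Gear = 2*2 = 4.
Iteration 3: no further components; recursion stops.
SUM(amt) = 1 + 3 + 2 + 4 = 10.

10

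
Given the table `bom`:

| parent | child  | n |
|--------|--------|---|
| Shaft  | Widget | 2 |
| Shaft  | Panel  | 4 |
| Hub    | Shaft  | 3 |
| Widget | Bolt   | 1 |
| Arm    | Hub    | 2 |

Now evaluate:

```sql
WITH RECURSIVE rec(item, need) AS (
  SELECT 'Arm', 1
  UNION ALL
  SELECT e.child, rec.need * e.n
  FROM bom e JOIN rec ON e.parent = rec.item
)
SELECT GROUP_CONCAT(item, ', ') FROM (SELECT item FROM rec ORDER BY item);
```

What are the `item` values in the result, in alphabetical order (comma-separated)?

Base: (Arm, need=1).
Iteration 1: components of {Arm} -> Hub = 1*2 = 2.
Iteration 2: components of {Hub} -> Shaft = 2*3 = 6.
Iteration 3: components of {Shaft} -> Panel = 6*4 = 24, Widget = 6*2 = 12.
Iteration 4: components of {Panel,Widget} -> Bolt = 12*1 = 12.
Iteration 5: no further components; recursion stops.

Arm, Bolt, Hub, Panel, Shaft, Widget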